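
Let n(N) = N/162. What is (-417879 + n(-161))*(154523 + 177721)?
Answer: -1249543086022/9 ≈ -1.3884e+11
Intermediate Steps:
n(N) = N/162 (n(N) = N*(1/162) = N/162)
(-417879 + n(-161))*(154523 + 177721) = (-417879 + (1/162)*(-161))*(154523 + 177721) = (-417879 - 161/162)*332244 = -67696559/162*332244 = -1249543086022/9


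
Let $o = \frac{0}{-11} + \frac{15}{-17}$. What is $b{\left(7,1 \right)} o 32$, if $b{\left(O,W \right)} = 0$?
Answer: $0$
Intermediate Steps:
$o = - \frac{15}{17}$ ($o = 0 \left(- \frac{1}{11}\right) + 15 \left(- \frac{1}{17}\right) = 0 - \frac{15}{17} = - \frac{15}{17} \approx -0.88235$)
$b{\left(7,1 \right)} o 32 = 0 \left(- \frac{15}{17}\right) 32 = 0 \cdot 32 = 0$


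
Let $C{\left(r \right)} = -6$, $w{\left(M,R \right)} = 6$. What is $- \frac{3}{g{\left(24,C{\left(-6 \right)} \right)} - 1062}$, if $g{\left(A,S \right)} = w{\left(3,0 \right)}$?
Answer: $\frac{1}{352} \approx 0.0028409$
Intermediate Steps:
$g{\left(A,S \right)} = 6$
$- \frac{3}{g{\left(24,C{\left(-6 \right)} \right)} - 1062} = - \frac{3}{6 - 1062} = - \frac{3}{-1056} = \left(-3\right) \left(- \frac{1}{1056}\right) = \frac{1}{352}$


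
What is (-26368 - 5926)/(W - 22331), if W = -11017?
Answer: 16147/16674 ≈ 0.96839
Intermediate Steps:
(-26368 - 5926)/(W - 22331) = (-26368 - 5926)/(-11017 - 22331) = -32294/(-33348) = -32294*(-1/33348) = 16147/16674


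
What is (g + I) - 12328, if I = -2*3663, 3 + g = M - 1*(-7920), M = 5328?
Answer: -6409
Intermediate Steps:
g = 13245 (g = -3 + (5328 - 1*(-7920)) = -3 + (5328 + 7920) = -3 + 13248 = 13245)
I = -7326
(g + I) - 12328 = (13245 - 7326) - 12328 = 5919 - 12328 = -6409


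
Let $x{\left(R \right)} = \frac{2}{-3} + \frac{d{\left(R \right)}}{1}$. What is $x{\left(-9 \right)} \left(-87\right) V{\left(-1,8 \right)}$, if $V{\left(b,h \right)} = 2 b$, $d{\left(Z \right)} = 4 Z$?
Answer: $-6380$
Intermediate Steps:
$x{\left(R \right)} = - \frac{2}{3} + 4 R$ ($x{\left(R \right)} = \frac{2}{-3} + \frac{4 R}{1} = 2 \left(- \frac{1}{3}\right) + 4 R 1 = - \frac{2}{3} + 4 R$)
$x{\left(-9 \right)} \left(-87\right) V{\left(-1,8 \right)} = \left(- \frac{2}{3} + 4 \left(-9\right)\right) \left(-87\right) 2 \left(-1\right) = \left(- \frac{2}{3} - 36\right) \left(-87\right) \left(-2\right) = \left(- \frac{110}{3}\right) \left(-87\right) \left(-2\right) = 3190 \left(-2\right) = -6380$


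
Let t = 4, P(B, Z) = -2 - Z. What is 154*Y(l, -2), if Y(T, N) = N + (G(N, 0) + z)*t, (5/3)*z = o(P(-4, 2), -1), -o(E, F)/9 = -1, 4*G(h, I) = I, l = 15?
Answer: 15092/5 ≈ 3018.4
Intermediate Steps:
G(h, I) = I/4
o(E, F) = 9 (o(E, F) = -9*(-1) = 9)
z = 27/5 (z = (⅗)*9 = 27/5 ≈ 5.4000)
Y(T, N) = 108/5 + N (Y(T, N) = N + ((¼)*0 + 27/5)*4 = N + (0 + 27/5)*4 = N + (27/5)*4 = N + 108/5 = 108/5 + N)
154*Y(l, -2) = 154*(108/5 - 2) = 154*(98/5) = 15092/5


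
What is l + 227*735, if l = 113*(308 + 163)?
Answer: 220068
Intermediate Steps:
l = 53223 (l = 113*471 = 53223)
l + 227*735 = 53223 + 227*735 = 53223 + 166845 = 220068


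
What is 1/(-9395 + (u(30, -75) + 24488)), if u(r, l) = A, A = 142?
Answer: 1/15235 ≈ 6.5638e-5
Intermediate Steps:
u(r, l) = 142
1/(-9395 + (u(30, -75) + 24488)) = 1/(-9395 + (142 + 24488)) = 1/(-9395 + 24630) = 1/15235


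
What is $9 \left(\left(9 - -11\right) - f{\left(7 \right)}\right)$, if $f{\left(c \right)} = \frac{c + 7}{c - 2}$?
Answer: $\frac{774}{5} \approx 154.8$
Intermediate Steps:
$f{\left(c \right)} = \frac{7 + c}{-2 + c}$
$9 \left(\left(9 - -11\right) - f{\left(7 \right)}\right) = 9 \left(\left(9 - -11\right) - \frac{7 + 7}{-2 + 7}\right) = 9 \left(\left(9 + 11\right) - \frac{1}{5} \cdot 14\right) = 9 \left(20 - \frac{1}{5} \cdot 14\right) = 9 \left(20 - \frac{14}{5}\right) = 9 \cdot \frac{86}{5} = \frac{774}{5}$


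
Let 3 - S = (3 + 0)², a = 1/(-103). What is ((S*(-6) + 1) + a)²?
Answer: 14516100/10609 ≈ 1368.3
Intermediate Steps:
a = -1/103 ≈ -0.0097087
S = -6 (S = 3 - (3 + 0)² = 3 - 1*3² = 3 - 1*9 = 3 - 9 = -6)
((S*(-6) + 1) + a)² = ((-6*(-6) + 1) - 1/103)² = ((36 + 1) - 1/103)² = (37 - 1/103)² = (3810/103)² = 14516100/10609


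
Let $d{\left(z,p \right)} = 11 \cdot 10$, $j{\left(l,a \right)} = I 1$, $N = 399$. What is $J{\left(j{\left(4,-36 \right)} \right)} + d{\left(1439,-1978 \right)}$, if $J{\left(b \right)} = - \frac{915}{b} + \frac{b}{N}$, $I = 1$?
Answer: $- \frac{321194}{399} \approx -805.0$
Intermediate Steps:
$j{\left(l,a \right)} = 1$ ($j{\left(l,a \right)} = 1 \cdot 1 = 1$)
$d{\left(z,p \right)} = 110$
$J{\left(b \right)} = - \frac{915}{b} + \frac{b}{399}$
$J{\left(j{\left(4,-36 \right)} \right)} + d{\left(1439,-1978 \right)} = \left(- \frac{915}{1} + \frac{1}{399} \cdot 1\right) + 110 = \left(\left(-915\right) 1 + \frac{1}{399}\right) + 110 = \left(-915 + \frac{1}{399}\right) + 110 = - \frac{365084}{399} + 110 = - \frac{321194}{399}$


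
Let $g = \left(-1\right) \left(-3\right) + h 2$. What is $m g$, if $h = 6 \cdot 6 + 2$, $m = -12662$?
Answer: $-1000298$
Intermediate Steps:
$h = 38$ ($h = 36 + 2 = 38$)
$g = 79$ ($g = \left(-1\right) \left(-3\right) + 38 \cdot 2 = 3 + 76 = 79$)
$m g = \left(-12662\right) 79 = -1000298$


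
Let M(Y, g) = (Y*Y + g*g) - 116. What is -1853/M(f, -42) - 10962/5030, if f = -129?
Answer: -104902304/45996835 ≈ -2.2806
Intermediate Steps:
M(Y, g) = -116 + Y² + g² (M(Y, g) = (Y² + g²) - 116 = -116 + Y² + g²)
-1853/M(f, -42) - 10962/5030 = -1853/(-116 + (-129)² + (-42)²) - 10962/5030 = -1853/(-116 + 16641 + 1764) - 10962*1/5030 = -1853/18289 - 5481/2515 = -104902304/45996835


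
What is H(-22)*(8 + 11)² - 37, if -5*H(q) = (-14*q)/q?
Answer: 4869/5 ≈ 973.80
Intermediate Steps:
H(q) = 14/5 (H(q) = -(-14*q)/(5*q) = -⅕*(-14) = 14/5)
H(-22)*(8 + 11)² - 37 = 14*(8 + 11)²/5 - 37 = (14/5)*19² - 37 = (14/5)*361 - 37 = 5054/5 - 37 = 4869/5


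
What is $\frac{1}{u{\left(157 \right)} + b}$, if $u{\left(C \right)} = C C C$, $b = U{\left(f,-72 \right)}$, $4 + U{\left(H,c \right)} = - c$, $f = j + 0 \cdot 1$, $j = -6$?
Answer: $\frac{1}{3869961} \approx 2.584 \cdot 10^{-7}$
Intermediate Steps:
$f = -6$ ($f = -6 + 0 \cdot 1 = -6 + 0 = -6$)
$U{\left(H,c \right)} = -4 - c$
$b = 68$ ($b = -4 - -72 = -4 + 72 = 68$)
$u{\left(C \right)} = C^{3}$ ($u{\left(C \right)} = C^{2} C = C^{3}$)
$\frac{1}{u{\left(157 \right)} + b} = \frac{1}{157^{3} + 68} = \frac{1}{3869893 + 68} = \frac{1}{3869961}$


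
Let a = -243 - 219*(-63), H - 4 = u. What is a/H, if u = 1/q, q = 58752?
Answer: 796324608/235009 ≈ 3388.5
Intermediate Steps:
u = 1/58752 ≈ 1.7021e-5
H = 235009/58752 (H = 4 + 1/58752 = 235009/58752 ≈ 4.0000)
a = 13554 (a = -243 + 13797 = 13554)
a/H = 13554/(235009/58752) = 13554*(58752/235009) = 796324608/235009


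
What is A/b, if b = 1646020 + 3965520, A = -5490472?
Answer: -1372618/1402885 ≈ -0.97843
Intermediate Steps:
b = 5611540
A/b = -5490472/5611540 = -5490472*1/5611540 = -1372618/1402885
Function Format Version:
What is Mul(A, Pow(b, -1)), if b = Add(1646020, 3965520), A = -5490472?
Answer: Rational(-1372618, 1402885) ≈ -0.97843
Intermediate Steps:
b = 5611540
Mul(A, Pow(b, -1)) = Mul(-5490472, Pow(5611540, -1)) = Mul(-5490472, Rational(1, 5611540)) = Rational(-1372618, 1402885)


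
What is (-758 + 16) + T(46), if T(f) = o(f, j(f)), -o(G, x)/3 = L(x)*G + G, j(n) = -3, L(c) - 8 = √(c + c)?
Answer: -1984 - 138*I*√6 ≈ -1984.0 - 338.03*I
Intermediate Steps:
L(c) = 8 + √2*√c (L(c) = 8 + √(c + c) = 8 + √(2*c) = 8 + √2*√c)
o(G, x) = -3*G - 3*G*(8 + √2*√x) (o(G, x) = -3*((8 + √2*√x)*G + G) = -3*(G*(8 + √2*√x) + G) = -3*(G + G*(8 + √2*√x)) = -3*G - 3*G*(8 + √2*√x))
T(f) = -3*f*(9 + I*√6) (T(f) = -3*f*(9 + √2*√(-3)) = -3*f*(9 + √2*(I*√3)) = -3*f*(9 + I*√6))
(-758 + 16) + T(46) = (-758 + 16) - 3*46*(9 + I*√6) = -742 + (-1242 - 138*I*√6) = -1984 - 138*I*√6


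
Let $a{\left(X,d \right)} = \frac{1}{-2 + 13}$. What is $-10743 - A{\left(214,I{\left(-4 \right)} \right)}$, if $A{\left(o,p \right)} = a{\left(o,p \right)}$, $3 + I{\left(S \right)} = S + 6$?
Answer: $- \frac{118174}{11} \approx -10743.0$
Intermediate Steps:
$I{\left(S \right)} = 3 + S$ ($I{\left(S \right)} = -3 + \left(S + 6\right) = -3 + \left(6 + S\right) = 3 + S$)
$a{\left(X,d \right)} = \frac{1}{11}$
$A{\left(o,p \right)} = \frac{1}{11}$
$-10743 - A{\left(214,I{\left(-4 \right)} \right)} = -10743 - \frac{1}{11} = - \frac{118174}{11}$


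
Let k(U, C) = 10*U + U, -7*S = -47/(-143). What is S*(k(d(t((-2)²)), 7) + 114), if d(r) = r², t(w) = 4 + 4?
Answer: -38446/1001 ≈ -38.408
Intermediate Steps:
S = -47/1001 (S = -(-47)/(7*(-143)) = -(-47)*(-1)/(7*143) = -⅐*47/143 = -47/1001 ≈ -0.046953)
t(w) = 8
k(U, C) = 11*U
S*(k(d(t((-2)²)), 7) + 114) = -47*(11*8² + 114)/1001 = -47*(11*64 + 114)/1001 = -47*(704 + 114)/1001 = -47/1001*818 = -38446/1001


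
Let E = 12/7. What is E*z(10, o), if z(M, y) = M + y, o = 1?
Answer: 132/7 ≈ 18.857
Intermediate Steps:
E = 12/7 (E = 12*(⅐) = 12/7 ≈ 1.7143)
E*z(10, o) = 12*(10 + 1)/7 = (12/7)*11 = 132/7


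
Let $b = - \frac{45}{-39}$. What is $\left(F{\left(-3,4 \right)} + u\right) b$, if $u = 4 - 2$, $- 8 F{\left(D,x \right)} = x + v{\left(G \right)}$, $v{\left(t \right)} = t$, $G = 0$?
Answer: $\frac{45}{26} \approx 1.7308$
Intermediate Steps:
$F{\left(D,x \right)} = - \frac{x}{8}$ ($F{\left(D,x \right)} = - \frac{x + 0}{8} = - \frac{x}{8}$)
$u = 2$ ($u = 4 - 2 = 2$)
$b = \frac{15}{13}$ ($b = \left(-45\right) \left(- \frac{1}{39}\right) = \frac{15}{13} \approx 1.1538$)
$\left(F{\left(-3,4 \right)} + u\right) b = \left(\left(- \frac{1}{8}\right) 4 + 2\right) \frac{15}{13} = \left(- \frac{1}{2} + 2\right) \frac{15}{13} = \frac{3}{2} \cdot \frac{15}{13} = \frac{45}{26}$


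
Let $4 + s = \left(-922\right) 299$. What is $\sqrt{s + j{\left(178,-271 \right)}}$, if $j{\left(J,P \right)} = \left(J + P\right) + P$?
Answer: $i \sqrt{276046} \approx 525.4 i$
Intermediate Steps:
$j{\left(J,P \right)} = J + 2 P$
$s = -275682$ ($s = -4 - 275678 = -275682$)
$\sqrt{s + j{\left(178,-271 \right)}} = \sqrt{-275682 + \left(178 + 2 \left(-271\right)\right)} = \sqrt{-275682 + \left(178 - 542\right)} = \sqrt{-275682 - 364} = \sqrt{-276046} = i \sqrt{276046}$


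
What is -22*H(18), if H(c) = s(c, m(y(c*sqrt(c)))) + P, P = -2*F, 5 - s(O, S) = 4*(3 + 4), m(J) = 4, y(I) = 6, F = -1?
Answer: 462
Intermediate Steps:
s(O, S) = -23 (s(O, S) = 5 - 4*(3 + 4) = 5 - 4*7 = 5 - 1*28 = 5 - 28 = -23)
P = 2 (P = -2*(-1) = 2)
H(c) = -21 (H(c) = -23 + 2 = -21)
-22*H(18) = -22*(-21) = 462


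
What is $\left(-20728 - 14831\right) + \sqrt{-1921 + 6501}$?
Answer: $-35559 + 2 \sqrt{1145} \approx -35491.0$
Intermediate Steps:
$\left(-20728 - 14831\right) + \sqrt{-1921 + 6501} = -35559 + \sqrt{4580} = -35559 + 2 \sqrt{1145}$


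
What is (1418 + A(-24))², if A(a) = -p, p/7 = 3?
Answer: 1951609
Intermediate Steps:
p = 21 (p = 7*3 = 21)
A(a) = -21 (A(a) = -1*21 = -21)
(1418 + A(-24))² = (1418 - 21)² = 1397² = 1951609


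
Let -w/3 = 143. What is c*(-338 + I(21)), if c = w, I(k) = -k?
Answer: 154011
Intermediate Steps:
w = -429 (w = -3*143 = -429)
c = -429
c*(-338 + I(21)) = -429*(-338 - 1*21) = -429*(-338 - 21) = -429*(-359) = 154011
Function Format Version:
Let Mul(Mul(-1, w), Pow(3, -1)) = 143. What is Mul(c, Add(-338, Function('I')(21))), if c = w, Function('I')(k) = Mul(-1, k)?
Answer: 154011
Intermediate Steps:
w = -429 (w = Mul(-3, 143) = -429)
c = -429
Mul(c, Add(-338, Function('I')(21))) = Mul(-429, Add(-338, Mul(-1, 21))) = Mul(-429, Add(-338, -21)) = Mul(-429, -359) = 154011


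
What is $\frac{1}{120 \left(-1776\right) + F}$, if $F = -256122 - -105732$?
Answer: $- \frac{1}{363510} \approx -2.751 \cdot 10^{-6}$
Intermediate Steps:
$F = -150390$ ($F = -256122 + 105732 = -150390$)
$\frac{1}{120 \left(-1776\right) + F} = \frac{1}{120 \left(-1776\right) - 150390} = \frac{1}{-213120 - 150390} = \frac{1}{-363510} = - \frac{1}{363510}$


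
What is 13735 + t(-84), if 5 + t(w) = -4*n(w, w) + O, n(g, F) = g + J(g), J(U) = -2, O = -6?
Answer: 14068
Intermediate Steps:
n(g, F) = -2 + g (n(g, F) = g - 2 = -2 + g)
t(w) = -3 - 4*w (t(w) = -5 + (-4*(-2 + w) - 6) = -5 + ((8 - 4*w) - 6) = -5 + (2 - 4*w) = -3 - 4*w)
13735 + t(-84) = 13735 + (-3 - 4*(-84)) = 13735 + (-3 + 336) = 13735 + 333 = 14068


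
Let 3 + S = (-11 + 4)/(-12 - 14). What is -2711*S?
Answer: 192481/26 ≈ 7403.1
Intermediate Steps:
S = -71/26 (S = -3 + (-11 + 4)/(-12 - 14) = -3 - 7/(-26) = -3 - 7*(-1/26) = -3 + 7/26 = -71/26 ≈ -2.7308)
-2711*S = -2711*(-71/26) = 192481/26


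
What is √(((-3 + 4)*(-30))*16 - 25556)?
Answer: 2*I*√6509 ≈ 161.36*I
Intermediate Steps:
√(((-3 + 4)*(-30))*16 - 25556) = √((1*(-30))*16 - 25556) = √(-30*16 - 25556) = √(-480 - 25556) = √(-26036) = 2*I*√6509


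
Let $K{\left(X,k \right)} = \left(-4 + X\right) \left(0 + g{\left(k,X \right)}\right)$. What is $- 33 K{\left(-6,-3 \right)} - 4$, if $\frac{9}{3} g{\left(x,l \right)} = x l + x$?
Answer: $1646$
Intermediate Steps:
$g{\left(x,l \right)} = \frac{x}{3} + \frac{l x}{3}$ ($g{\left(x,l \right)} = \frac{x l + x}{3} = \frac{l x + x}{3} = \frac{x + l x}{3} = \frac{x}{3} + \frac{l x}{3}$)
$K{\left(X,k \right)} = \frac{k \left(1 + X\right) \left(-4 + X\right)}{3}$ ($K{\left(X,k \right)} = \left(-4 + X\right) \left(0 + \frac{k \left(1 + X\right)}{3}\right) = \left(-4 + X\right) \frac{k \left(1 + X\right)}{3} = \frac{k \left(1 + X\right) \left(-4 + X\right)}{3}$)
$- 33 K{\left(-6,-3 \right)} - 4 = - 33 \cdot \frac{1}{3} \left(-3\right) \left(1 - 6\right) \left(-4 - 6\right) - 4 = - 33 \cdot \frac{1}{3} \left(-3\right) \left(-5\right) \left(-10\right) - 4 = \left(-33\right) \left(-50\right) - 4 = 1650 - 4 = 1646$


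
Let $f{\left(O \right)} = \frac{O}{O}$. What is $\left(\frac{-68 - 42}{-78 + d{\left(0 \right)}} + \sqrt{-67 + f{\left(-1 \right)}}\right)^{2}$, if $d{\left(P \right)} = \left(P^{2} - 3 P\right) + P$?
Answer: $- \frac{97361}{1521} + \frac{110 i \sqrt{66}}{39} \approx -64.011 + 22.914 i$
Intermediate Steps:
$d{\left(P \right)} = P^{2} - 2 P$
$f{\left(O \right)} = 1$
$\left(\frac{-68 - 42}{-78 + d{\left(0 \right)}} + \sqrt{-67 + f{\left(-1 \right)}}\right)^{2} = \left(\frac{-68 - 42}{-78 + 0 \left(-2 + 0\right)} + \sqrt{-67 + 1}\right)^{2} = \left(- \frac{110}{-78 + 0 \left(-2\right)} + \sqrt{-66}\right)^{2} = \left(- \frac{110}{-78 + 0} + i \sqrt{66}\right)^{2} = \left(- \frac{110}{-78} + i \sqrt{66}\right)^{2} = \left(\left(-110\right) \left(- \frac{1}{78}\right) + i \sqrt{66}\right)^{2} = \left(\frac{55}{39} + i \sqrt{66}\right)^{2}$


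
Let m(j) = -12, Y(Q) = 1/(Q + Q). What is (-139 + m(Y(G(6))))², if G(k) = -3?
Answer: 22801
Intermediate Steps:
Y(Q) = 1/(2*Q)
(-139 + m(Y(G(6))))² = (-139 - 12)² = (-151)² = 22801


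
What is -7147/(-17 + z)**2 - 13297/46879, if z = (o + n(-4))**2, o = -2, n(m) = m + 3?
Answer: -335895221/3000256 ≈ -111.96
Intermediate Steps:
n(m) = 3 + m
z = 9 (z = (-2 + (3 - 4))**2 = (-2 - 1)**2 = (-3)**2 = 9)
-7147/(-17 + z)**2 - 13297/46879 = -7147/(-17 + 9)**2 - 13297/46879 = -7147/((-8)**2) - 13297*1/46879 = -7147/64 - 13297/46879 = -335895221/3000256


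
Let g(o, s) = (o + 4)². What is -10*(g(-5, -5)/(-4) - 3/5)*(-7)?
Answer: -119/2 ≈ -59.500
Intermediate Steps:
g(o, s) = (4 + o)²
-10*(g(-5, -5)/(-4) - 3/5)*(-7) = -10*((4 - 5)²/(-4) - 3/5)*(-7) = -10*((-1)²*(-¼) - 3*⅕)*(-7) = -10*(1*(-¼) - ⅗)*(-7) = -10*(-¼ - ⅗)*(-7) = -10*(-17/20)*(-7) = (17/2)*(-7) = -119/2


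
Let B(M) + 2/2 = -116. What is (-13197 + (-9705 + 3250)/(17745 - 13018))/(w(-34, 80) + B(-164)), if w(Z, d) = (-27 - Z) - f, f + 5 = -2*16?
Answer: 62388674/345071 ≈ 180.80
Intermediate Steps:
f = -37 (f = -5 - 2*16 = -5 - 32 = -37)
w(Z, d) = 10 - Z (w(Z, d) = (-27 - Z) - 1*(-37) = (-27 - Z) + 37 = 10 - Z)
B(M) = -117 (B(M) = -1 - 116 = -117)
(-13197 + (-9705 + 3250)/(17745 - 13018))/(w(-34, 80) + B(-164)) = (-13197 + (-9705 + 3250)/(17745 - 13018))/((10 - 1*(-34)) - 117) = (-13197 - 6455/4727)/((10 + 34) - 117) = (-13197 - 6455*1/4727)/(44 - 117) = (-13197 - 6455/4727)/(-73) = -62388674/4727*(-1/73) = 62388674/345071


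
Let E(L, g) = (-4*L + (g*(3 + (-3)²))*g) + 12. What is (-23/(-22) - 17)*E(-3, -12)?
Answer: -307476/11 ≈ -27952.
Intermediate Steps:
E(L, g) = 12 - 4*L + 12*g² (E(L, g) = (-4*L + (g*(3 + 9))*g) + 12 = (-4*L + (g*12)*g) + 12 = (-4*L + (12*g)*g) + 12 = (-4*L + 12*g²) + 12 = 12 - 4*L + 12*g²)
(-23/(-22) - 17)*E(-3, -12) = (-23/(-22) - 17)*(12 - 4*(-3) + 12*(-12)²) = (-23*(-1/22) - 17)*(12 + 12 + 12*144) = (23/22 - 17)*(12 + 12 + 1728) = -351/22*1752 = -307476/11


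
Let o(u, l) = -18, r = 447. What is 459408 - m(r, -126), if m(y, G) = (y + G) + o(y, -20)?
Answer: 459105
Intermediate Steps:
m(y, G) = -18 + G + y (m(y, G) = (y + G) - 18 = (G + y) - 18 = -18 + G + y)
459408 - m(r, -126) = 459408 - (-18 - 126 + 447) = 459408 - 1*303 = 459408 - 303 = 459105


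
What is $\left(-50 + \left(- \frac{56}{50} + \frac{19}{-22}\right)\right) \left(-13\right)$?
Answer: $\frac{371683}{550} \approx 675.79$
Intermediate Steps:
$\left(-50 + \left(- \frac{56}{50} + \frac{19}{-22}\right)\right) \left(-13\right) = \left(-50 + \left(\left(-56\right) \frac{1}{50} + 19 \left(- \frac{1}{22}\right)\right)\right) \left(-13\right) = \left(-50 - \frac{1091}{550}\right) \left(-13\right) = \left(- \frac{28591}{550}\right) \left(-13\right) = \frac{371683}{550}$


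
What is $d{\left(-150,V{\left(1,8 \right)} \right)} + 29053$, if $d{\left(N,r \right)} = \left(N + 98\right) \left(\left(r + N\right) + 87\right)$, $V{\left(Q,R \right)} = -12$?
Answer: $32953$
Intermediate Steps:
$d{\left(N,r \right)} = \left(98 + N\right) \left(87 + N + r\right)$ ($d{\left(N,r \right)} = \left(98 + N\right) \left(\left(N + r\right) + 87\right) = \left(98 + N\right) \left(87 + N + r\right)$)
$d{\left(-150,V{\left(1,8 \right)} \right)} + 29053 = \left(8526 + \left(-150\right)^{2} + 98 \left(-12\right) + 185 \left(-150\right) - -1800\right) + 29053 = \left(8526 + 22500 - 1176 - 27750 + 1800\right) + 29053 = 3900 + 29053 = 32953$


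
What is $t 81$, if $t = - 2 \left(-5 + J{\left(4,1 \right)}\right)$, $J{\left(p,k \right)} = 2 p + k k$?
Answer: $-648$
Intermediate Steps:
$J{\left(p,k \right)} = k^{2} + 2 p$ ($J{\left(p,k \right)} = 2 p + k^{2} = k^{2} + 2 p$)
$t = -8$ ($t = - 2 \left(-5 + \left(1^{2} + 2 \cdot 4\right)\right) = - 2 \left(-5 + \left(1 + 8\right)\right) = - 2 \left(-5 + 9\right) = \left(-2\right) 4 = -8$)
$t 81 = \left(-8\right) 81 = -648$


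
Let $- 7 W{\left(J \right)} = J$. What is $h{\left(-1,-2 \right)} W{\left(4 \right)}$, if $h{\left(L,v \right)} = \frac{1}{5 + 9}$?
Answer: $- \frac{2}{49} \approx -0.040816$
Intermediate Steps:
$h{\left(L,v \right)} = \frac{1}{14}$
$W{\left(J \right)} = - \frac{J}{7}$
$h{\left(-1,-2 \right)} W{\left(4 \right)} = \frac{\left(- \frac{1}{7}\right) 4}{14} = \frac{1}{14} \left(- \frac{4}{7}\right) = - \frac{2}{49}$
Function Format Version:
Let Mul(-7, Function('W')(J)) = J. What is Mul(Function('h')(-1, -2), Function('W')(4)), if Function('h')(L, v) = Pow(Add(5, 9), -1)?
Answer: Rational(-2, 49) ≈ -0.040816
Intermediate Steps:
Function('h')(L, v) = Rational(1, 14) (Function('h')(L, v) = Pow(14, -1) = Rational(1, 14))
Function('W')(J) = Mul(Rational(-1, 7), J)
Mul(Function('h')(-1, -2), Function('W')(4)) = Mul(Rational(1, 14), Mul(Rational(-1, 7), 4)) = Mul(Rational(1, 14), Rational(-4, 7)) = Rational(-2, 49)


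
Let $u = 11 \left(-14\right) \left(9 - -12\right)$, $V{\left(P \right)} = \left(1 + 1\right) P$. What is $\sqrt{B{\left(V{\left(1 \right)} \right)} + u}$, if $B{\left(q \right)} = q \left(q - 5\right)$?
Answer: $18 i \sqrt{10} \approx 56.921 i$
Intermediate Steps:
$V{\left(P \right)} = 2 P$
$B{\left(q \right)} = q \left(-5 + q\right)$
$u = -3234$ ($u = - 154 \left(9 + 12\right) = \left(-154\right) 21 = -3234$)
$\sqrt{B{\left(V{\left(1 \right)} \right)} + u} = \sqrt{2 \cdot 1 \left(-5 + 2 \cdot 1\right) - 3234} = \sqrt{2 \left(-5 + 2\right) - 3234} = \sqrt{2 \left(-3\right) - 3234} = \sqrt{-6 - 3234} = \sqrt{-3240} = 18 i \sqrt{10}$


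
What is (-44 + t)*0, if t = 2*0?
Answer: 0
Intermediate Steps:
t = 0
(-44 + t)*0 = (-44 + 0)*0 = -44*0 = 0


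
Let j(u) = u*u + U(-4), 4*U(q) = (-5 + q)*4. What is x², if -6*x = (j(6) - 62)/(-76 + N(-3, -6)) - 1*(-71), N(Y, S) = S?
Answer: 34304449/242064 ≈ 141.72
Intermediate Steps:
U(q) = -5 + q (U(q) = ((-5 + q)*4)/4 = (-20 + 4*q)/4 = -5 + q)
j(u) = -9 + u² (j(u) = u*u + (-5 - 4) = u² - 9 = -9 + u²)
x = -5857/492 (x = -(((-9 + 6²) - 62)/(-76 - 6) - 1*(-71))/6 = -(((-9 + 36) - 62)/(-82) + 71)/6 = -((27 - 62)*(-1/82) + 71)/6 = -(-35*(-1/82) + 71)/6 = -(35/82 + 71)/6 = -⅙*5857/82 = -5857/492 ≈ -11.904)
x² = (-5857/492)² = 34304449/242064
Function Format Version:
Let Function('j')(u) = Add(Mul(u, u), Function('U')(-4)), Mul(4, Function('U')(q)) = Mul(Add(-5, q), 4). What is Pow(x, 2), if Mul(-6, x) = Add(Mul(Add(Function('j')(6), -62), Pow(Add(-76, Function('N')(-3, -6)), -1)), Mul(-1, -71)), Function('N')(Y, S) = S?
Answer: Rational(34304449, 242064) ≈ 141.72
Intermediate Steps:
Function('U')(q) = Add(-5, q) (Function('U')(q) = Mul(Rational(1, 4), Mul(Add(-5, q), 4)) = Mul(Rational(1, 4), Add(-20, Mul(4, q))) = Add(-5, q))
Function('j')(u) = Add(-9, Pow(u, 2)) (Function('j')(u) = Add(Mul(u, u), Add(-5, -4)) = Add(Pow(u, 2), -9) = Add(-9, Pow(u, 2)))
x = Rational(-5857, 492) (x = Mul(Rational(-1, 6), Add(Mul(Add(Add(-9, Pow(6, 2)), -62), Pow(Add(-76, -6), -1)), Mul(-1, -71))) = Mul(Rational(-1, 6), Add(Mul(Add(Add(-9, 36), -62), Pow(-82, -1)), 71)) = Mul(Rational(-1, 6), Add(Mul(Add(27, -62), Rational(-1, 82)), 71)) = Mul(Rational(-1, 6), Add(Mul(-35, Rational(-1, 82)), 71)) = Mul(Rational(-1, 6), Add(Rational(35, 82), 71)) = Mul(Rational(-1, 6), Rational(5857, 82)) = Rational(-5857, 492) ≈ -11.904)
Pow(x, 2) = Pow(Rational(-5857, 492), 2) = Rational(34304449, 242064)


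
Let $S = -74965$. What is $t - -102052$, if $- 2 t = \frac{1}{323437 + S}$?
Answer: $\frac{50714129087}{496944} \approx 1.0205 \cdot 10^{5}$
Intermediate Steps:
$t = - \frac{1}{496944}$ ($t = - \frac{1}{2 \left(323437 - 74965\right)} = - \frac{1}{2 \cdot 248472} = \left(- \frac{1}{2}\right) \frac{1}{248472} = - \frac{1}{496944} \approx -2.0123 \cdot 10^{-6}$)
$t - -102052 = - \frac{1}{496944} - -102052 = - \frac{1}{496944} + 102052 = \frac{50714129087}{496944}$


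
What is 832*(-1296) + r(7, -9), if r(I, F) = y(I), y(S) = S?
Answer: -1078265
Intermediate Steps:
r(I, F) = I
832*(-1296) + r(7, -9) = 832*(-1296) + 7 = -1078272 + 7 = -1078265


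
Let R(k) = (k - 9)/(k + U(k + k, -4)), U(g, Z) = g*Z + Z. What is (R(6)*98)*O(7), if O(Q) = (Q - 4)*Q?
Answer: 3087/23 ≈ 134.22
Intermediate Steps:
O(Q) = Q*(-4 + Q) (O(Q) = (-4 + Q)*Q = Q*(-4 + Q))
U(g, Z) = Z + Z*g (U(g, Z) = Z*g + Z = Z + Z*g)
R(k) = (-9 + k)/(-4 - 7*k) (R(k) = (k - 9)/(k - 4*(1 + (k + k))) = (-9 + k)/(k - 4*(1 + 2*k)) = (-9 + k)/(k + (-4 - 8*k)) = (-9 + k)/(-4 - 7*k))
(R(6)*98)*O(7) = (((9 - 1*6)/(4 + 7*6))*98)*(7*(-4 + 7)) = (((9 - 6)/(4 + 42))*98)*(7*3) = ((3/46)*98)*21 = (147/23)*21 = 3087/23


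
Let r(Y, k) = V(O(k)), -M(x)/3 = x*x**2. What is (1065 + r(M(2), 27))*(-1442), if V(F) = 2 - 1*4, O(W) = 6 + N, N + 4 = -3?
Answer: -1532846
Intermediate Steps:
N = -7 (N = -4 - 3 = -7)
O(W) = -1 (O(W) = 6 - 7 = -1)
M(x) = -3*x**3 (M(x) = -3*x*x**2 = -3*x**3)
V(F) = -2 (V(F) = 2 - 4 = -2)
r(Y, k) = -2
(1065 + r(M(2), 27))*(-1442) = (1065 - 2)*(-1442) = 1063*(-1442) = -1532846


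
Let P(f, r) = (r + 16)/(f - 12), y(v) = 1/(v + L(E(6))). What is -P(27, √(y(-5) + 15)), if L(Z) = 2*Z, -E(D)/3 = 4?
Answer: -16/15 - √12586/435 ≈ -1.3246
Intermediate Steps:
E(D) = -12 (E(D) = -3*4 = -12)
y(v) = 1/(-24 + v) (y(v) = 1/(v + 2*(-12)) = 1/(v - 24) = 1/(-24 + v))
P(f, r) = (16 + r)/(-12 + f)
-P(27, √(y(-5) + 15)) = -(16 + √(1/(-24 - 5) + 15))/(-12 + 27) = -(16 + √(1/(-29) + 15))/15 = -(16 + √(-1/29 + 15))/15 = -(16 + √(434/29))/15 = -(16 + √12586/29)/15 = -(16/15 + √12586/435) = -16/15 - √12586/435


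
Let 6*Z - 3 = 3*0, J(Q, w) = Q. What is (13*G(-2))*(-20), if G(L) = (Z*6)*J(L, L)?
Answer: 1560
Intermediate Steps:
Z = ½ (Z = ½ + (3*0)/6 = ½ + (⅙)*0 = ½ + 0 = ½ ≈ 0.50000)
G(L) = 3*L (G(L) = ((½)*6)*L = 3*L)
(13*G(-2))*(-20) = (13*(3*(-2)))*(-20) = (13*(-6))*(-20) = -78*(-20) = 1560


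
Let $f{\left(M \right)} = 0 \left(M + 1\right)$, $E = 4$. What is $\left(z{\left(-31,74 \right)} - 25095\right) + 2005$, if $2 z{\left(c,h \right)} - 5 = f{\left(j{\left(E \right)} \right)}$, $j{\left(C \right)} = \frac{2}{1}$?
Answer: $- \frac{46175}{2} \approx -23088.0$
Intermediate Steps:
$j{\left(C \right)} = 2$ ($j{\left(C \right)} = 2 \cdot 1 = 2$)
$f{\left(M \right)} = 0$ ($f{\left(M \right)} = 0 \left(1 + M\right) = 0$)
$z{\left(c,h \right)} = \frac{5}{2}$ ($z{\left(c,h \right)} = \frac{5}{2} + \frac{1}{2} \cdot 0 = \frac{5}{2} + 0 = \frac{5}{2}$)
$\left(z{\left(-31,74 \right)} - 25095\right) + 2005 = \left(\frac{5}{2} - 25095\right) + 2005 = - \frac{50185}{2} + 2005 = - \frac{46175}{2}$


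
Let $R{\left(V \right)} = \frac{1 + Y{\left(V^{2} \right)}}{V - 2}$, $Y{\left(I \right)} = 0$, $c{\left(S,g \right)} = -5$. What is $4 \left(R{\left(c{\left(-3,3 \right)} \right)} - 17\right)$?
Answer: $- \frac{480}{7} \approx -68.571$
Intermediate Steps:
$R{\left(V \right)} = \frac{1}{-2 + V}$ ($R{\left(V \right)} = \frac{1 + 0}{V - 2} = 1 \frac{1}{-2 + V} = \frac{1}{-2 + V}$)
$4 \left(R{\left(c{\left(-3,3 \right)} \right)} - 17\right) = 4 \left(\frac{1}{-2 - 5} - 17\right) = 4 \left(\frac{1}{-7} - 17\right) = 4 \left(- \frac{1}{7} - 17\right) = 4 \left(- \frac{120}{7}\right) = - \frac{480}{7}$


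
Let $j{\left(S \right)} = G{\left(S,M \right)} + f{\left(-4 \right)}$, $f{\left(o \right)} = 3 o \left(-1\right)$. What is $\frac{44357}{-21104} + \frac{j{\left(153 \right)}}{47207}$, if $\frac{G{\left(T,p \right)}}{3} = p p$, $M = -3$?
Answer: $- \frac{2093137843}{996256528} \approx -2.101$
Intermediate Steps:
$G{\left(T,p \right)} = 3 p^{2}$ ($G{\left(T,p \right)} = 3 p p = 3 p^{2}$)
$f{\left(o \right)} = - 3 o$
$j{\left(S \right)} = 39$ ($j{\left(S \right)} = 3 \left(-3\right)^{2} - -12 = 3 \cdot 9 + 12 = 27 + 12 = 39$)
$\frac{44357}{-21104} + \frac{j{\left(153 \right)}}{47207} = \frac{44357}{-21104} + \frac{39}{47207} = 44357 \left(- \frac{1}{21104}\right) + 39 \cdot \frac{1}{47207} = - \frac{44357}{21104} + \frac{39}{47207} = - \frac{2093137843}{996256528}$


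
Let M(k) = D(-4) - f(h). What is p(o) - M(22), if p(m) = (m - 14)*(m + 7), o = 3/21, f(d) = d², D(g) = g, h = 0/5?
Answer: -4654/49 ≈ -94.980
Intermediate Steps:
h = 0 (h = 0*(⅕) = 0)
o = ⅐ (o = 3*(1/21) = ⅐ ≈ 0.14286)
p(m) = (-14 + m)*(7 + m)
M(k) = -4 (M(k) = -4 - 1*0² = -4 - 1*0 = -4 + 0 = -4)
p(o) - M(22) = (-98 + (⅐)² - 7*⅐) - 1*(-4) = (-98 + 1/49 - 1) + 4 = -4850/49 + 4 = -4654/49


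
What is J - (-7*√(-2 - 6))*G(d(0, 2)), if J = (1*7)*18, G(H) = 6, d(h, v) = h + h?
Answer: 126 + 84*I*√2 ≈ 126.0 + 118.79*I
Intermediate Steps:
d(h, v) = 2*h
J = 126 (J = 7*18 = 126)
J - (-7*√(-2 - 6))*G(d(0, 2)) = 126 - (-7*√(-2 - 6))*6 = 126 - (-14*I*√2)*6 = 126 - (-84)*I*√2 = 126 + 84*I*√2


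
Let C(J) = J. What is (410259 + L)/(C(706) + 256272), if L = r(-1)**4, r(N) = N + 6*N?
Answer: 206330/128489 ≈ 1.6058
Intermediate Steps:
r(N) = 7*N
L = 2401 (L = (7*(-1))**4 = (-7)**4 = 2401)
(410259 + L)/(C(706) + 256272) = (410259 + 2401)/(706 + 256272) = 412660/256978 = 412660*(1/256978) = 206330/128489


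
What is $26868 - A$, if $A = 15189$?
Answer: $11679$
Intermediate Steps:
$26868 - A = 26868 - 15189 = 11679$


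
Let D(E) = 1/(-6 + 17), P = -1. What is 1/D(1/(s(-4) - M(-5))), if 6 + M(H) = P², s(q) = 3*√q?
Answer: 11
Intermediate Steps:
M(H) = -5 (M(H) = -6 + (-1)² = -6 + 1 = -5)
D(E) = 1/11
1/D(1/(s(-4) - M(-5))) = 1/(1/11) = 11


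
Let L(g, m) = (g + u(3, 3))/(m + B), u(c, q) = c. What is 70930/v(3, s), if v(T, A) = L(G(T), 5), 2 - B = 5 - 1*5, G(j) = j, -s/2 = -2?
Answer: 248255/3 ≈ 82752.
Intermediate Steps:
s = 4 (s = -2*(-2) = 4)
B = 2 (B = 2 - (5 - 1*5) = 2 - (5 - 5) = 2 - 1*0 = 2 + 0 = 2)
L(g, m) = (3 + g)/(2 + m) (L(g, m) = (g + 3)/(m + 2) = (3 + g)/(2 + m))
v(T, A) = 3/7 + T/7 (v(T, A) = (3 + T)/(2 + 5) = (3 + T)/7 = 3/7 + T/7)
70930/v(3, s) = 70930/(3/7 + (1/7)*3) = 70930/(3/7 + 3/7) = 70930/(6/7) = 70930*(7/6) = 248255/3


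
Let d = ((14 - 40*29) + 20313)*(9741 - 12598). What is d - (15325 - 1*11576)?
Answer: -54763868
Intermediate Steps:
d = -54760119 (d = ((14 - 1160) + 20313)*(-2857) = (-1146 + 20313)*(-2857) = 19167*(-2857) = -54760119)
d - (15325 - 1*11576) = -54760119 - (15325 - 1*11576) = -54760119 - (15325 - 11576) = -54760119 - 1*3749 = -54760119 - 3749 = -54763868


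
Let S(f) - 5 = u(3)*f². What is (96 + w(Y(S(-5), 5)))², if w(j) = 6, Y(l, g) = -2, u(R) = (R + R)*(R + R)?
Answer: 10404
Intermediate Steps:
u(R) = 4*R² (u(R) = (2*R)*(2*R) = 4*R²)
S(f) = 5 + 36*f² (S(f) = 5 + (4*3²)*f² = 5 + (4*9)*f² = 5 + 36*f²)
(96 + w(Y(S(-5), 5)))² = (96 + 6)² = 102² = 10404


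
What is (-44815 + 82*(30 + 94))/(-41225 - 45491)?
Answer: 34647/86716 ≈ 0.39955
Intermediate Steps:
(-44815 + 82*(30 + 94))/(-41225 - 45491) = (-44815 + 82*124)/(-86716) = (-44815 + 10168)*(-1/86716) = -34647*(-1/86716) = 34647/86716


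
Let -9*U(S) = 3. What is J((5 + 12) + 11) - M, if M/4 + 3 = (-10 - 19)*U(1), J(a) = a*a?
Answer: 2272/3 ≈ 757.33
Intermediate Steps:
U(S) = -⅓ (U(S) = -⅑*3 = -⅓)
J(a) = a²
M = 80/3 (M = -12 + 4*((-10 - 19)*(-⅓)) = -12 + 4*(-29*(-⅓)) = -12 + 4*(29/3) = -12 + 116/3 = 80/3 ≈ 26.667)
J((5 + 12) + 11) - M = ((5 + 12) + 11)² - 1*80/3 = (17 + 11)² - 80/3 = 28² - 80/3 = 784 - 80/3 = 2272/3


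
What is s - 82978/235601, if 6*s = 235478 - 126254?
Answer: 4288797626/235601 ≈ 18204.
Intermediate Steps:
s = 18204 (s = (235478 - 126254)/6 = (⅙)*109224 = 18204)
s - 82978/235601 = 18204 - 82978/235601 = 4288797626/235601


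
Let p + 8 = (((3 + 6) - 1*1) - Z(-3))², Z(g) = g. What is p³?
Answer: 1442897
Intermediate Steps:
p = 113 (p = -8 + (((3 + 6) - 1*1) - 1*(-3))² = -8 + ((9 - 1) + 3)² = -8 + (8 + 3)² = -8 + 11² = -8 + 121 = 113)
p³ = 113³ = 1442897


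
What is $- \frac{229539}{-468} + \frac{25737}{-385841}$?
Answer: $\frac{29517837461}{60191196} \approx 490.4$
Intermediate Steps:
$- \frac{229539}{-468} + \frac{25737}{-385841} = \left(-229539\right) \left(- \frac{1}{468}\right) + 25737 \left(- \frac{1}{385841}\right) = \frac{76513}{156} - \frac{25737}{385841} = \frac{29517837461}{60191196}$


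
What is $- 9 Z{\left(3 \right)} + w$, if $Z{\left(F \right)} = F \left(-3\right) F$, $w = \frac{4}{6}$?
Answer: $\frac{731}{3} \approx 243.67$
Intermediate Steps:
$w = \frac{2}{3}$ ($w = 4 \cdot \frac{1}{6} = \frac{2}{3} \approx 0.66667$)
$Z{\left(F \right)} = - 3 F^{2}$ ($Z{\left(F \right)} = - 3 F F = - 3 F^{2}$)
$- 9 Z{\left(3 \right)} + w = - 9 \left(- 3 \cdot 3^{2}\right) + \frac{2}{3} = - 9 \left(\left(-3\right) 9\right) + \frac{2}{3} = \left(-9\right) \left(-27\right) + \frac{2}{3} = 243 + \frac{2}{3} = \frac{731}{3}$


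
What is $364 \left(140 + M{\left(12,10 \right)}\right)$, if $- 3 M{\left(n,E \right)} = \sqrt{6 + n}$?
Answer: $50960 - 364 \sqrt{2} \approx 50445.0$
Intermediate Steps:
$M{\left(n,E \right)} = - \frac{\sqrt{6 + n}}{3}$
$364 \left(140 + M{\left(12,10 \right)}\right) = 364 \left(140 - \frac{\sqrt{6 + 12}}{3}\right) = 364 \left(140 - \frac{\sqrt{18}}{3}\right) = 364 \left(140 - \frac{3 \sqrt{2}}{3}\right) = 364 \left(140 - \sqrt{2}\right) = 50960 - 364 \sqrt{2}$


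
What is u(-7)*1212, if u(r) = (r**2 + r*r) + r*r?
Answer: 178164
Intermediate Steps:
u(r) = 3*r**2 (u(r) = (r**2 + r**2) + r**2 = 2*r**2 + r**2 = 3*r**2)
u(-7)*1212 = (3*(-7)**2)*1212 = (3*49)*1212 = 147*1212 = 178164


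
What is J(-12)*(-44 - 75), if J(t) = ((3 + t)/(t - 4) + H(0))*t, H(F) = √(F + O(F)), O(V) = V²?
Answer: 3213/4 ≈ 803.25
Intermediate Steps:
H(F) = √(F + F²)
J(t) = t*(3 + t)/(-4 + t) (J(t) = ((3 + t)/(t - 4) + √(0*(1 + 0)))*t = ((3 + t)/(-4 + t) + √(0*1))*t = ((3 + t)/(-4 + t) + √0)*t = ((3 + t)/(-4 + t) + 0)*t = ((3 + t)/(-4 + t))*t = t*(3 + t)/(-4 + t))
J(-12)*(-44 - 75) = (-12*(3 - 12)/(-4 - 12))*(-44 - 75) = -12*(-9)/(-16)*(-119) = -12*(-1/16)*(-9)*(-119) = -27/4*(-119) = 3213/4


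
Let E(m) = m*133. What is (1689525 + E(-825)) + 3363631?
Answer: 4943431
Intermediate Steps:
E(m) = 133*m
(1689525 + E(-825)) + 3363631 = (1689525 + 133*(-825)) + 3363631 = (1689525 - 109725) + 3363631 = 1579800 + 3363631 = 4943431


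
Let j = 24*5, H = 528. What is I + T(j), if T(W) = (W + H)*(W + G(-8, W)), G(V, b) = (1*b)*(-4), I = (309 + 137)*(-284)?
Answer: -359944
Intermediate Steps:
I = -126664 (I = 446*(-284) = -126664)
G(V, b) = -4*b (G(V, b) = b*(-4) = -4*b)
j = 120
T(W) = -3*W*(528 + W) (T(W) = (W + 528)*(W - 4*W) = (528 + W)*(-3*W) = -3*W*(528 + W))
I + T(j) = -126664 + 3*120*(-528 - 1*120) = -126664 + 3*120*(-528 - 120) = -126664 + 3*120*(-648) = -126664 - 233280 = -359944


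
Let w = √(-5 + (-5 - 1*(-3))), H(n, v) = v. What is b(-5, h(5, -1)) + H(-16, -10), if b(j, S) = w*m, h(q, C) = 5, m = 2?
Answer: -10 + 2*I*√7 ≈ -10.0 + 5.2915*I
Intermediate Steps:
w = I*√7 (w = √(-5 + (-5 + 3)) = √(-5 - 2) = √(-7) = I*√7 ≈ 2.6458*I)
b(j, S) = 2*I*√7 (b(j, S) = (I*√7)*2 = 2*I*√7)
b(-5, h(5, -1)) + H(-16, -10) = 2*I*√7 - 10 = -10 + 2*I*√7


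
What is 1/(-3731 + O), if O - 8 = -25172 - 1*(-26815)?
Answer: -1/2080 ≈ -0.00048077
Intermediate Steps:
O = 1651 (O = 8 + (-25172 - 1*(-26815)) = 8 + (-25172 + 26815) = 8 + 1643 = 1651)
1/(-3731 + O) = 1/(-3731 + 1651) = 1/(-2080) = -1/2080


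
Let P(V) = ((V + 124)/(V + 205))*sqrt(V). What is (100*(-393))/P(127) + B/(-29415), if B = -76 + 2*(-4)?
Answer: 28/9805 - 13047600*sqrt(127)/31877 ≈ -4612.7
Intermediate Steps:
P(V) = sqrt(V)*(124 + V)/(205 + V) (P(V) = ((124 + V)/(205 + V))*sqrt(V) = sqrt(V)*(124 + V)/(205 + V))
B = -84 (B = -76 - 8 = -84)
(100*(-393))/P(127) + B/(-29415) = (100*(-393))/((sqrt(127)*(124 + 127)/(205 + 127))) - 84/(-29415) = -39300*332*sqrt(127)/31877 - 84*(-1/29415) = -39300*332*sqrt(127)/31877 + 28/9805 = -13047600*sqrt(127)/31877 + 28/9805 = 28/9805 - 13047600*sqrt(127)/31877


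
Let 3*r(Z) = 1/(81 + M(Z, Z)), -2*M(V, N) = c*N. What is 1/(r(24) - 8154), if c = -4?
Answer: -387/3155597 ≈ -0.00012264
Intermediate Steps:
M(V, N) = 2*N (M(V, N) = -(-2)*N = 2*N)
r(Z) = 1/(3*(81 + 2*Z))
1/(r(24) - 8154) = 1/(1/(3*(81 + 2*24)) - 8154) = 1/(1/(3*(81 + 48)) - 8154) = 1/((1/3)/129 - 8154) = 1/((1/3)*(1/129) - 8154) = 1/(1/387 - 8154) = 1/(-3155597/387) = -387/3155597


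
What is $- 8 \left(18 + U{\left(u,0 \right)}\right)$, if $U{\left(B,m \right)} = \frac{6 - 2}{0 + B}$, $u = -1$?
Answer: $-112$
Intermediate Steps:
$U{\left(B,m \right)} = \frac{4}{B}$
$- 8 \left(18 + U{\left(u,0 \right)}\right) = - 8 \left(18 + \frac{4}{-1}\right) = - 8 \left(18 + 4 \left(-1\right)\right) = - 8 \left(18 - 4\right) = \left(-8\right) 14 = -112$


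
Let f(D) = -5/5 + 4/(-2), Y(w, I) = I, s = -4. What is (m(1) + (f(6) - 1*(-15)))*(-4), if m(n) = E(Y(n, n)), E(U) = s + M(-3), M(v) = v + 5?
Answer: -40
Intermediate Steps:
M(v) = 5 + v
E(U) = -2 (E(U) = -4 + (5 - 3) = -4 + 2 = -2)
m(n) = -2
f(D) = -3 (f(D) = -5*1/5 + 4*(-1/2) = -1 - 2 = -3)
(m(1) + (f(6) - 1*(-15)))*(-4) = (-2 + (-3 - 1*(-15)))*(-4) = (-2 + (-3 + 15))*(-4) = (-2 + 12)*(-4) = 10*(-4) = -40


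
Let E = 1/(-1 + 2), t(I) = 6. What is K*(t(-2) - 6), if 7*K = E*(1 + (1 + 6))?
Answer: 0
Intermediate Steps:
E = 1 (E = 1/1 = 1)
K = 8/7 (K = (1*(1 + (1 + 6)))/7 = (1*(1 + 7))/7 = (1*8)/7 = (⅐)*8 = 8/7 ≈ 1.1429)
K*(t(-2) - 6) = 8*(6 - 6)/7 = (8/7)*0 = 0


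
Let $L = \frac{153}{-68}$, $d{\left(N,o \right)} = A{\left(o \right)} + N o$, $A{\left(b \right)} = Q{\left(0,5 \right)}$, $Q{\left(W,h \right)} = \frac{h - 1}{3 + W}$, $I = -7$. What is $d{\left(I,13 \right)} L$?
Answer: $\frac{807}{4} \approx 201.75$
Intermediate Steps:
$Q{\left(W,h \right)} = \frac{-1 + h}{3 + W}$
$A{\left(b \right)} = \frac{4}{3}$ ($A{\left(b \right)} = \frac{-1 + 5}{3 + 0} = \frac{1}{3} \cdot 4 = \frac{4}{3}$)
$d{\left(N,o \right)} = \frac{4}{3} + N o$
$L = - \frac{9}{4}$ ($L = 153 \left(- \frac{1}{68}\right) = - \frac{9}{4} \approx -2.25$)
$d{\left(I,13 \right)} L = \left(\frac{4}{3} - 91\right) \left(- \frac{9}{4}\right) = \left(- \frac{269}{3}\right) \left(- \frac{9}{4}\right) = \frac{807}{4}$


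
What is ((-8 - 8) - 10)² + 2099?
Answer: 2775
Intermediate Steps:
((-8 - 8) - 10)² + 2099 = (-16 - 10)² + 2099 = (-26)² + 2099 = 676 + 2099 = 2775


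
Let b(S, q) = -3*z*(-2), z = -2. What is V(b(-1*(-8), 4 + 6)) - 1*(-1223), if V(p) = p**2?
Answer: 1367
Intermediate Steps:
b(S, q) = -12 (b(S, q) = -3*(-2)*(-2) = 6*(-2) = -12)
V(b(-1*(-8), 4 + 6)) - 1*(-1223) = (-12)**2 - 1*(-1223) = 144 + 1223 = 1367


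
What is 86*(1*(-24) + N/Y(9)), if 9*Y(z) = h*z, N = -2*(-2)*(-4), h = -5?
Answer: -8944/5 ≈ -1788.8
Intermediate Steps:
N = -16 (N = 4*(-4) = -16)
Y(z) = -5*z/9 (Y(z) = (-5*z)/9 = -5*z/9)
86*(1*(-24) + N/Y(9)) = 86*(1*(-24) - 16/((-5/9*9))) = 86*(-24 - 16/(-5)) = 86*(-24 - 16*(-⅕)) = 86*(-24 + 16/5) = 86*(-104/5) = -8944/5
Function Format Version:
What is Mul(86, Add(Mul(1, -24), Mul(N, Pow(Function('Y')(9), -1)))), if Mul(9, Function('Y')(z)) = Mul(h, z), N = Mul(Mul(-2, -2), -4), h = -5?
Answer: Rational(-8944, 5) ≈ -1788.8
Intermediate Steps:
N = -16 (N = Mul(4, -4) = -16)
Function('Y')(z) = Mul(Rational(-5, 9), z) (Function('Y')(z) = Mul(Rational(1, 9), Mul(-5, z)) = Mul(Rational(-5, 9), z))
Mul(86, Add(Mul(1, -24), Mul(N, Pow(Function('Y')(9), -1)))) = Mul(86, Add(Mul(1, -24), Mul(-16, Pow(Mul(Rational(-5, 9), 9), -1)))) = Mul(86, Add(-24, Mul(-16, Pow(-5, -1)))) = Mul(86, Add(-24, Mul(-16, Rational(-1, 5)))) = Mul(86, Add(-24, Rational(16, 5))) = Mul(86, Rational(-104, 5)) = Rational(-8944, 5)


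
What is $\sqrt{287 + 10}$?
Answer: $3 \sqrt{33} \approx 17.234$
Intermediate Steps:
$\sqrt{287 + 10} = \sqrt{297} = 3 \sqrt{33}$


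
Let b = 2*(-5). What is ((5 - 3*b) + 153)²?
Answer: 35344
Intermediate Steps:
b = -10
((5 - 3*b) + 153)² = ((5 - 3*(-10)) + 153)² = ((5 + 30) + 153)² = (35 + 153)² = 188² = 35344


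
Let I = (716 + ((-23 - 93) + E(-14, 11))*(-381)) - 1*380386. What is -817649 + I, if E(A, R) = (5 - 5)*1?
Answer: -1153123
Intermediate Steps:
E(A, R) = 0 (E(A, R) = 0*1 = 0)
I = -335474 (I = (716 + ((-23 - 93) + 0)*(-381)) - 1*380386 = (716 + (-116 + 0)*(-381)) - 380386 = (716 - 116*(-381)) - 380386 = (716 + 44196) - 380386 = 44912 - 380386 = -335474)
-817649 + I = -817649 - 335474 = -1153123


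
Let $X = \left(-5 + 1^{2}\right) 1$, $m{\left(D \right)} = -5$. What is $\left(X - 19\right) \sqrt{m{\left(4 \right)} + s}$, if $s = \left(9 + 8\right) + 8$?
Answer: $- 46 \sqrt{5} \approx -102.86$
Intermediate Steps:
$s = 25$ ($s = 17 + 8 = 25$)
$X = -4$ ($X = \left(-5 + 1\right) 1 = \left(-4\right) 1 = -4$)
$\left(X - 19\right) \sqrt{m{\left(4 \right)} + s} = \left(-4 - 19\right) \sqrt{-5 + 25} = \left(-4 - 19\right) \sqrt{20} = - 23 \cdot 2 \sqrt{5} = - 46 \sqrt{5}$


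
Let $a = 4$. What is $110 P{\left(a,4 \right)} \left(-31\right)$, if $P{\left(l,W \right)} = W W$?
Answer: $-54560$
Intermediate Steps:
$P{\left(l,W \right)} = W^{2}$
$110 P{\left(a,4 \right)} \left(-31\right) = 110 \cdot 4^{2} \left(-31\right) = 110 \cdot 16 \left(-31\right) = 1760 \left(-31\right) = -54560$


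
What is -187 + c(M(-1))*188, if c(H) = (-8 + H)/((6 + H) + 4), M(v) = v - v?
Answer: -1687/5 ≈ -337.40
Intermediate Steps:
M(v) = 0
c(H) = (-8 + H)/(10 + H)
-187 + c(M(-1))*188 = -187 + ((-8 + 0)/(10 + 0))*188 = -187 + (-8/10)*188 = -187 + ((⅒)*(-8))*188 = -187 - ⅘*188 = -187 - 752/5 = -1687/5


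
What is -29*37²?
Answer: -39701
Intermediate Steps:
-29*37² = -29*1369 = -39701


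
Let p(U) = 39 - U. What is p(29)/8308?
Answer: 5/4154 ≈ 0.0012037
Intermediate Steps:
p(29)/8308 = (39 - 1*29)/8308 = (39 - 29)*(1/8308) = 10*(1/8308) = 5/4154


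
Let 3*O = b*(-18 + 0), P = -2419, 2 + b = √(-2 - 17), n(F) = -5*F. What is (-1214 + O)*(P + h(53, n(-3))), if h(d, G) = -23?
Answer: 2935284 + 14652*I*√19 ≈ 2.9353e+6 + 63867.0*I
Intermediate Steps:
b = -2 + I*√19 (b = -2 + √(-2 - 17) = -2 + √(-19) = -2 + I*√19 ≈ -2.0 + 4.3589*I)
O = 12 - 6*I*√19 (O = ((-2 + I*√19)*(-18 + 0))/3 = ((-2 + I*√19)*(-18))/3 = (36 - 18*I*√19)/3 = 12 - 6*I*√19 ≈ 12.0 - 26.153*I)
(-1214 + O)*(P + h(53, n(-3))) = (-1214 + (12 - 6*I*√19))*(-2419 - 23) = (-1202 - 6*I*√19)*(-2442) = 2935284 + 14652*I*√19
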